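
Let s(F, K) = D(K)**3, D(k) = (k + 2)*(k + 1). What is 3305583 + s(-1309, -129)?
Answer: 4295773810799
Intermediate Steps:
D(k) = (1 + k)*(2 + k) (D(k) = (2 + k)*(1 + k) = (1 + k)*(2 + k))
s(F, K) = (2 + K**2 + 3*K)**3
3305583 + s(-1309, -129) = 3305583 + (2 + (-129)**2 + 3*(-129))**3 = 3305583 + (2 + 16641 - 387)**3 = 3305583 + 16256**3 = 3305583 + 4295770505216 = 4295773810799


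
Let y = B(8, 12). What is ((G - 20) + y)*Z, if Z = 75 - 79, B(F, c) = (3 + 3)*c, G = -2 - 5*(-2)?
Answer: -240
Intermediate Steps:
G = 8 (G = -2 + 10 = 8)
B(F, c) = 6*c
y = 72 (y = 6*12 = 72)
Z = -4
((G - 20) + y)*Z = ((8 - 20) + 72)*(-4) = (-12 + 72)*(-4) = 60*(-4) = -240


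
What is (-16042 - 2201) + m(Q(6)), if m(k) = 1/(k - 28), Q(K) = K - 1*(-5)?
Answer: -310132/17 ≈ -18243.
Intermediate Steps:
Q(K) = 5 + K (Q(K) = K + 5 = 5 + K)
m(k) = 1/(-28 + k)
(-16042 - 2201) + m(Q(6)) = (-16042 - 2201) + 1/(-28 + (5 + 6)) = -18243 + 1/(-28 + 11) = -18243 + 1/(-17) = -18243 - 1/17 = -310132/17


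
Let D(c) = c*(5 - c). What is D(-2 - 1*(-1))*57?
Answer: -342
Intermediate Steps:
D(-2 - 1*(-1))*57 = ((-2 - 1*(-1))*(5 - (-2 - 1*(-1))))*57 = ((-2 + 1)*(5 - (-2 + 1)))*57 = -(5 - 1*(-1))*57 = -(5 + 1)*57 = -1*6*57 = -6*57 = -342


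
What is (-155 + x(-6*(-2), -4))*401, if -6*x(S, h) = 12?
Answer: -62957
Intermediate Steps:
x(S, h) = -2 (x(S, h) = -⅙*12 = -2)
(-155 + x(-6*(-2), -4))*401 = (-155 - 2)*401 = -157*401 = -62957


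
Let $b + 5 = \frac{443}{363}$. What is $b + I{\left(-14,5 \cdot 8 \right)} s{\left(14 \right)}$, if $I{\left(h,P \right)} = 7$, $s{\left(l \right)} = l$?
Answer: $\frac{34202}{363} \approx 94.22$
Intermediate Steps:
$b = - \frac{1372}{363}$ ($b = -5 + \frac{443}{363} = - \frac{1372}{363} \approx -3.7796$)
$b + I{\left(-14,5 \cdot 8 \right)} s{\left(14 \right)} = - \frac{1372}{363} + 7 \cdot 14 = - \frac{1372}{363} + 98 = \frac{34202}{363}$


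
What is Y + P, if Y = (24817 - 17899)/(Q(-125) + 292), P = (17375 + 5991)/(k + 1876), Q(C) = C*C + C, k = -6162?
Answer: -28278777/5640376 ≈ -5.0136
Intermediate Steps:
Q(C) = C + C² (Q(C) = C² + C = C + C²)
P = -11683/2143 (P = (17375 + 5991)/(-6162 + 1876) = 23366/(-4286) = 23366*(-1/4286) = -11683/2143 ≈ -5.4517)
Y = 1153/2632 (Y = (24817 - 17899)/(-125*(1 - 125) + 292) = 6918/(-125*(-124) + 292) = 6918/(15500 + 292) = 6918/15792 = 6918*(1/15792) = 1153/2632 ≈ 0.43807)
Y + P = 1153/2632 - 11683/2143 = -28278777/5640376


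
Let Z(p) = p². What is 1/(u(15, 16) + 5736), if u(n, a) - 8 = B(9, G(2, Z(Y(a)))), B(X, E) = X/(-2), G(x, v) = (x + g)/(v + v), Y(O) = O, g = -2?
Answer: 2/11479 ≈ 0.00017423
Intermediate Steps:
G(x, v) = (-2 + x)/(2*v) (G(x, v) = (x - 2)/(v + v) = (-2 + x)/((2*v)) = (-2 + x)*(1/(2*v)) = (-2 + x)/(2*v))
B(X, E) = -X/2 (B(X, E) = X*(-½) = -X/2)
u(n, a) = 7/2 (u(n, a) = 8 - ½*9 = 8 - 9/2 = 7/2)
1/(u(15, 16) + 5736) = 1/(7/2 + 5736) = 1/(11479/2) = 2/11479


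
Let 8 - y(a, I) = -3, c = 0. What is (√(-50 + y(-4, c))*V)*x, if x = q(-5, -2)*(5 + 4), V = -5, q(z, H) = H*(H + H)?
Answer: -360*I*√39 ≈ -2248.2*I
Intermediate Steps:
y(a, I) = 11 (y(a, I) = 8 - 1*(-3) = 8 + 3 = 11)
q(z, H) = 2*H² (q(z, H) = H*(2*H) = 2*H²)
x = 72 (x = (2*(-2)²)*(5 + 4) = (2*4)*9 = 8*9 = 72)
(√(-50 + y(-4, c))*V)*x = (√(-50 + 11)*(-5))*72 = (√(-39)*(-5))*72 = ((I*√39)*(-5))*72 = -5*I*√39*72 = -360*I*√39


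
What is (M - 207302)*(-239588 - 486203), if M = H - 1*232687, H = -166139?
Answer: 439922247248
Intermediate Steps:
M = -398826 (M = -166139 - 1*232687 = -166139 - 232687 = -398826)
(M - 207302)*(-239588 - 486203) = (-398826 - 207302)*(-239588 - 486203) = -606128*(-725791) = 439922247248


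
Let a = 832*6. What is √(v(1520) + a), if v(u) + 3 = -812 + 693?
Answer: √4870 ≈ 69.785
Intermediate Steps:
a = 4992
v(u) = -122 (v(u) = -3 + (-812 + 693) = -3 - 119 = -122)
√(v(1520) + a) = √(-122 + 4992) = √4870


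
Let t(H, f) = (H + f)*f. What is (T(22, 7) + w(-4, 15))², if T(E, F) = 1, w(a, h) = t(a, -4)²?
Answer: 1050625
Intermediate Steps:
t(H, f) = f*(H + f)
w(a, h) = (16 - 4*a)² (w(a, h) = (-4*(a - 4))² = (-4*(-4 + a))² = (16 - 4*a)²)
(T(22, 7) + w(-4, 15))² = (1 + 16*(4 - 1*(-4))²)² = (1 + 16*(4 + 4)²)² = (1 + 16*8²)² = (1 + 16*64)² = (1 + 1024)² = 1025² = 1050625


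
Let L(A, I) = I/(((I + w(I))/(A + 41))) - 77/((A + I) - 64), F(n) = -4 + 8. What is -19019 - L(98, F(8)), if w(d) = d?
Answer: -362643/19 ≈ -19086.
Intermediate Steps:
F(n) = 4
L(A, I) = 41/2 + A/2 - 77/(-64 + A + I) (L(A, I) = I/(((I + I)/(A + 41))) - 77/((A + I) - 64) = I/(((2*I)/(41 + A))) - 77/(-64 + A + I) = I/((2*I/(41 + A))) - 77/(-64 + A + I) = I*((41 + A)/(2*I)) - 77/(-64 + A + I) = (41/2 + A/2) - 77/(-64 + A + I) = 41/2 + A/2 - 77/(-64 + A + I))
-19019 - L(98, F(8)) = -19019 - (-2778 + 98² - 23*98 + 41*4 + 98*4)/(2*(-64 + 98 + 4)) = -19019 - (-2778 + 9604 - 2254 + 164 + 392)/(2*38) = -19019 - 5128/(2*38) = -19019 - 1*1282/19 = -19019 - 1282/19 = -362643/19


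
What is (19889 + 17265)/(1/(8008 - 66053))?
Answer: -2156603930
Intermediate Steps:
(19889 + 17265)/(1/(8008 - 66053)) = 37154/(1/(-58045)) = 37154/(-1/58045) = 37154*(-58045) = -2156603930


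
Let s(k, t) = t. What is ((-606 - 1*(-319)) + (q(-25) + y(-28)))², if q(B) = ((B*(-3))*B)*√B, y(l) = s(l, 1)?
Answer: -87808829 + 5362500*I ≈ -8.7809e+7 + 5.3625e+6*I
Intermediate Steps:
y(l) = 1
q(B) = -3*B^(5/2) (q(B) = ((-3*B)*B)*√B = (-3*B²)*√B = -3*B^(5/2))
((-606 - 1*(-319)) + (q(-25) + y(-28)))² = ((-606 - 1*(-319)) + (-9375*I + 1))² = ((-606 + 319) + (-9375*I + 1))² = (-287 + (-9375*I + 1))² = (-287 + (1 - 9375*I))² = (-286 - 9375*I)²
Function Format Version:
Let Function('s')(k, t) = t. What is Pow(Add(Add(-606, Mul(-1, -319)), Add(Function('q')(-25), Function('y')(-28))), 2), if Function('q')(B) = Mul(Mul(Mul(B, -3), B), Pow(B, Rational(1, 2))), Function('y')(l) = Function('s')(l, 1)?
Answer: Add(-87808829, Mul(5362500, I)) ≈ Add(-8.7809e+7, Mul(5.3625e+6, I))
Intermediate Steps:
Function('y')(l) = 1
Function('q')(B) = Mul(-3, Pow(B, Rational(5, 2))) (Function('q')(B) = Mul(Mul(Mul(-3, B), B), Pow(B, Rational(1, 2))) = Mul(Mul(-3, Pow(B, 2)), Pow(B, Rational(1, 2))) = Mul(-3, Pow(B, Rational(5, 2))))
Pow(Add(Add(-606, Mul(-1, -319)), Add(Function('q')(-25), Function('y')(-28))), 2) = Pow(Add(Add(-606, Mul(-1, -319)), Add(Mul(-3, Pow(-25, Rational(5, 2))), 1)), 2) = Pow(Add(Add(-606, 319), Add(Mul(-3, Mul(3125, I)), 1)), 2) = Pow(Add(-287, Add(Mul(-9375, I), 1)), 2) = Pow(Add(-287, Add(1, Mul(-9375, I))), 2) = Pow(Add(-286, Mul(-9375, I)), 2)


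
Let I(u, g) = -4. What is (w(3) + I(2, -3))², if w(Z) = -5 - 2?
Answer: 121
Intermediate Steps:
w(Z) = -7
(w(3) + I(2, -3))² = (-7 - 4)² = (-11)² = 121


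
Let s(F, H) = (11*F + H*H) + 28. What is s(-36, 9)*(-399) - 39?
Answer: 114474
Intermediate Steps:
s(F, H) = 28 + H² + 11*F (s(F, H) = (11*F + H²) + 28 = (H² + 11*F) + 28 = 28 + H² + 11*F)
s(-36, 9)*(-399) - 39 = (28 + 9² + 11*(-36))*(-399) - 39 = (28 + 81 - 396)*(-399) - 39 = -287*(-399) - 39 = 114513 - 39 = 114474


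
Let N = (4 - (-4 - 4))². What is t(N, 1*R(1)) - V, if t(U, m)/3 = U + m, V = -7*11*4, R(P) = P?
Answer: 743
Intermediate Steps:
V = -308 (V = -77*4 = -308)
N = 144 (N = (4 - 1*(-8))² = (4 + 8)² = 12² = 144)
t(U, m) = 3*U + 3*m (t(U, m) = 3*(U + m) = 3*U + 3*m)
t(N, 1*R(1)) - V = (3*144 + 3*(1*1)) - 1*(-308) = (432 + 3*1) + 308 = (432 + 3) + 308 = 435 + 308 = 743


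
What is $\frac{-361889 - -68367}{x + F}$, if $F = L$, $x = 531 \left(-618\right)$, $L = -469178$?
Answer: $\frac{146761}{398668} \approx 0.36813$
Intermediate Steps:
$x = -328158$
$F = -469178$
$\frac{-361889 - -68367}{x + F} = \frac{-361889 - -68367}{-328158 - 469178} = \frac{-361889 + \left(-98288 + 166655\right)}{-797336} = \left(-361889 + 68367\right) \left(- \frac{1}{797336}\right) = \left(-293522\right) \left(- \frac{1}{797336}\right) = \frac{146761}{398668}$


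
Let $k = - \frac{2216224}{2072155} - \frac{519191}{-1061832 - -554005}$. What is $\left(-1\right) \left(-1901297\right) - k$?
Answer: $\frac{2000727766511227588}{1052296257185} \approx 1.9013 \cdot 10^{6}$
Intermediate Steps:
$k = - \frac{49614158643}{1052296257185}$ ($k = \left(-2216224\right) \frac{1}{2072155} - \frac{519191}{-1061832 + 554005} = - \frac{2216224}{2072155} - \frac{519191}{-507827} = - \frac{2216224}{2072155} - - \frac{519191}{507827} = - \frac{2216224}{2072155} + \frac{519191}{507827} = - \frac{49614158643}{1052296257185} \approx -0.047148$)
$\left(-1\right) \left(-1901297\right) - k = \left(-1\right) \left(-1901297\right) - - \frac{49614158643}{1052296257185} = 1901297 + \frac{49614158643}{1052296257185} = \frac{2000727766511227588}{1052296257185}$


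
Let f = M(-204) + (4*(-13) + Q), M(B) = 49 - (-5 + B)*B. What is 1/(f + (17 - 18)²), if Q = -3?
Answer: -1/42641 ≈ -2.3452e-5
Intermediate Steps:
M(B) = 49 - B*(-5 + B)
f = -42642 (f = (49 - 1*(-204)² + 5*(-204)) + (4*(-13) - 3) = (49 - 1*41616 - 1020) + (-52 - 3) = (49 - 41616 - 1020) - 55 = -42587 - 55 = -42642)
1/(f + (17 - 18)²) = 1/(-42642 + (17 - 18)²) = 1/(-42642 + (-1)²) = 1/(-42642 + 1) = 1/(-42641) = -1/42641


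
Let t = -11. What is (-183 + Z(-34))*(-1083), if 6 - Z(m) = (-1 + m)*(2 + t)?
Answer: 532836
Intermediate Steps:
Z(m) = -3 + 9*m (Z(m) = 6 - (-1 + m)*(2 - 11) = 6 - (-1 + m)*(-9) = 6 - (9 - 9*m) = 6 + (-9 + 9*m) = -3 + 9*m)
(-183 + Z(-34))*(-1083) = (-183 + (-3 + 9*(-34)))*(-1083) = (-183 + (-3 - 306))*(-1083) = (-183 - 309)*(-1083) = -492*(-1083) = 532836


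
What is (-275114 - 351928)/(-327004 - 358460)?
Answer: 8039/8788 ≈ 0.91477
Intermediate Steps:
(-275114 - 351928)/(-327004 - 358460) = -627042/(-685464) = -627042*(-1/685464) = 8039/8788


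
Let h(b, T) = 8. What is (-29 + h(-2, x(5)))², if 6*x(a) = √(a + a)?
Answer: 441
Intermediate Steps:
x(a) = √2*√a/6 (x(a) = √(a + a)/6 = √(2*a)/6 = (√2*√a)/6 = √2*√a/6)
(-29 + h(-2, x(5)))² = (-29 + 8)² = (-21)² = 441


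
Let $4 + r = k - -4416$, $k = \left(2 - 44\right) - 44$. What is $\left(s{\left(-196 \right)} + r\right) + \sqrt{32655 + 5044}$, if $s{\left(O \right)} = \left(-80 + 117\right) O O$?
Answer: $1425718 + \sqrt{37699} \approx 1.4259 \cdot 10^{6}$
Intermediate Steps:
$k = -86$ ($k = -42 - 44 = -86$)
$r = 4326$ ($r = -4 - -4330 = -4 + \left(-86 + 4416\right) = -4 + 4330 = 4326$)
$s{\left(O \right)} = 37 O^{2}$ ($s{\left(O \right)} = 37 O O = 37 O^{2}$)
$\left(s{\left(-196 \right)} + r\right) + \sqrt{32655 + 5044} = \left(37 \left(-196\right)^{2} + 4326\right) + \sqrt{32655 + 5044} = \left(37 \cdot 38416 + 4326\right) + \sqrt{37699} = \left(1421392 + 4326\right) + \sqrt{37699} = 1425718 + \sqrt{37699}$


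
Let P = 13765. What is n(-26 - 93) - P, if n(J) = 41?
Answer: -13724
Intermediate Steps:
n(-26 - 93) - P = 41 - 1*13765 = 41 - 13765 = -13724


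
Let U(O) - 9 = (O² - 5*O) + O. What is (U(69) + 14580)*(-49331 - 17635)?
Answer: -1277309484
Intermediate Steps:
U(O) = 9 + O² - 4*O (U(O) = 9 + ((O² - 5*O) + O) = 9 + (O² - 4*O) = 9 + O² - 4*O)
(U(69) + 14580)*(-49331 - 17635) = ((9 + 69² - 4*69) + 14580)*(-49331 - 17635) = ((9 + 4761 - 276) + 14580)*(-66966) = (4494 + 14580)*(-66966) = 19074*(-66966) = -1277309484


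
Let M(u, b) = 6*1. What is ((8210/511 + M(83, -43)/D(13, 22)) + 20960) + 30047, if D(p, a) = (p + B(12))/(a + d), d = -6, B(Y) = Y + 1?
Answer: 338970759/6643 ≈ 51027.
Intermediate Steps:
M(u, b) = 6
B(Y) = 1 + Y
D(p, a) = (13 + p)/(-6 + a) (D(p, a) = (p + (1 + 12))/(a - 6) = (p + 13)/(-6 + a) = (13 + p)/(-6 + a))
((8210/511 + M(83, -43)/D(13, 22)) + 20960) + 30047 = ((8210/511 + 6/(((13 + 13)/(-6 + 22)))) + 20960) + 30047 = ((8210*(1/511) + 6/((26/16))) + 20960) + 30047 = ((8210/511 + 6/(((1/16)*26))) + 20960) + 30047 = ((8210/511 + 6/(13/8)) + 20960) + 30047 = ((8210/511 + 6*(8/13)) + 20960) + 30047 = ((8210/511 + 48/13) + 20960) + 30047 = (131258/6643 + 20960) + 30047 = 139368538/6643 + 30047 = 338970759/6643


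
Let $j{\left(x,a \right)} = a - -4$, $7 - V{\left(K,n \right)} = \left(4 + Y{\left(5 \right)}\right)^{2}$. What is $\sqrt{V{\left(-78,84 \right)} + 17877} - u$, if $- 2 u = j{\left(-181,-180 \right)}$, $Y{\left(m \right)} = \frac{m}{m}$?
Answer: $-88 + \sqrt{17859} \approx 45.638$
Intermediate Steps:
$Y{\left(m \right)} = 1$
$V{\left(K,n \right)} = -18$ ($V{\left(K,n \right)} = 7 - \left(4 + 1\right)^{2} = 7 - 5^{2} = 7 - 25 = -18$)
$j{\left(x,a \right)} = 4 + a$ ($j{\left(x,a \right)} = a + 4 = 4 + a$)
$u = 88$ ($u = - \frac{4 - 180}{2} = \left(- \frac{1}{2}\right) \left(-176\right) = 88$)
$\sqrt{V{\left(-78,84 \right)} + 17877} - u = \sqrt{-18 + 17877} - 88 = \sqrt{17859} - 88 = -88 + \sqrt{17859}$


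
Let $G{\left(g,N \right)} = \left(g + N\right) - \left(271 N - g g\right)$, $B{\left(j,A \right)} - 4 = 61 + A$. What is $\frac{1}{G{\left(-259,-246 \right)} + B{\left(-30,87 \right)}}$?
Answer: $\frac{1}{133394} \approx 7.4966 \cdot 10^{-6}$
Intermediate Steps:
$B{\left(j,A \right)} = 65 + A$ ($B{\left(j,A \right)} = 4 + \left(61 + A\right) = 65 + A$)
$G{\left(g,N \right)} = g + g^{2} - 270 N$ ($G{\left(g,N \right)} = \left(N + g\right) - \left(- g^{2} + 271 N\right) = g + g^{2} - 270 N$)
$\frac{1}{G{\left(-259,-246 \right)} + B{\left(-30,87 \right)}} = \frac{1}{\left(-259 + \left(-259\right)^{2} - -66420\right) + \left(65 + 87\right)} = \frac{1}{\left(-259 + 67081 + 66420\right) + 152} = \frac{1}{133242 + 152} = \frac{1}{133394}$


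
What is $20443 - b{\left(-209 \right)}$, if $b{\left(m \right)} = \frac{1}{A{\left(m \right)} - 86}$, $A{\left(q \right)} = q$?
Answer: $\frac{6030686}{295} \approx 20443.0$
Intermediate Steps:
$b{\left(m \right)} = \frac{1}{-86 + m}$ ($b{\left(m \right)} = \frac{1}{m - 86} = \frac{1}{-86 + m}$)
$20443 - b{\left(-209 \right)} = 20443 - \frac{1}{-86 - 209} = 20443 - \frac{1}{-295} = 20443 - - \frac{1}{295} = 20443 + \frac{1}{295} = \frac{6030686}{295}$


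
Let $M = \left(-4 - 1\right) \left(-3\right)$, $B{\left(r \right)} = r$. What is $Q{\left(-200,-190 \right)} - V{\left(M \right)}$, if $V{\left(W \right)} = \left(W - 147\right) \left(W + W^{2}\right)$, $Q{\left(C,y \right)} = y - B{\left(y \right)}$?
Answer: $31680$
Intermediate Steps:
$Q{\left(C,y \right)} = 0$ ($Q{\left(C,y \right)} = y - y = 0$)
$M = 15$ ($M = \left(-5\right) \left(-3\right) = 15$)
$V{\left(W \right)} = \left(-147 + W\right) \left(W + W^{2}\right)$
$Q{\left(-200,-190 \right)} - V{\left(M \right)} = 0 - 15 \left(-147 + 15^{2} - 2190\right) = 0 - 15 \left(-147 + 225 - 2190\right) = 0 - 15 \left(-2112\right) = 0 - -31680 = 0 + 31680 = 31680$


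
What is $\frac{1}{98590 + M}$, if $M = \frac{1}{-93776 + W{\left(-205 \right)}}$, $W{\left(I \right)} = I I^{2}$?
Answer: $\frac{8708901}{858610549589} \approx 1.0143 \cdot 10^{-5}$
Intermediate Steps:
$W{\left(I \right)} = I^{3}$
$M = - \frac{1}{8708901}$ ($M = \frac{1}{-93776 + \left(-205\right)^{3}} = \frac{1}{-93776 - 8615125} = \frac{1}{-8708901} = - \frac{1}{8708901} \approx -1.1483 \cdot 10^{-7}$)
$\frac{1}{98590 + M} = \frac{1}{98590 - \frac{1}{8708901}} = \frac{1}{\frac{858610549589}{8708901}} = \frac{8708901}{858610549589}$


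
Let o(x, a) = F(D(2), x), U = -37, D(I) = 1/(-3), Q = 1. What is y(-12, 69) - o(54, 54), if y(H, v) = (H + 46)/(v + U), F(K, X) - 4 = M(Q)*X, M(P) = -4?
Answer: 3409/16 ≈ 213.06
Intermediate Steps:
D(I) = -⅓
F(K, X) = 4 - 4*X
o(x, a) = 4 - 4*x
y(H, v) = (46 + H)/(-37 + v) (y(H, v) = (H + 46)/(v - 37) = (46 + H)/(-37 + v))
y(-12, 69) - o(54, 54) = (46 - 12)/(-37 + 69) - (4 - 4*54) = 34/32 - (4 - 216) = (1/32)*34 - 1*(-212) = 17/16 + 212 = 3409/16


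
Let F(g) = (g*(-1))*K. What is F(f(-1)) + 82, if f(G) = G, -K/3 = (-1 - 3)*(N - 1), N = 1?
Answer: 82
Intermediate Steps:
K = 0 (K = -3*(-1 - 3)*(1 - 1) = -(-12)*0 = -3*0 = 0)
F(g) = 0 (F(g) = (g*(-1))*0 = -g*0 = 0)
F(f(-1)) + 82 = 0 + 82 = 82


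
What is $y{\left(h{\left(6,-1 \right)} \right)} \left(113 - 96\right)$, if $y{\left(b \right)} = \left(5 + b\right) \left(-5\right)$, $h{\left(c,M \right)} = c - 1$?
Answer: $-850$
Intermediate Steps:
$h{\left(c,M \right)} = -1 + c$ ($h{\left(c,M \right)} = c - 1 = -1 + c$)
$y{\left(b \right)} = -25 - 5 b$
$y{\left(h{\left(6,-1 \right)} \right)} \left(113 - 96\right) = \left(-25 - 5 \left(-1 + 6\right)\right) \left(113 - 96\right) = \left(-25 - 25\right) 17 = \left(-50\right) 17 = -850$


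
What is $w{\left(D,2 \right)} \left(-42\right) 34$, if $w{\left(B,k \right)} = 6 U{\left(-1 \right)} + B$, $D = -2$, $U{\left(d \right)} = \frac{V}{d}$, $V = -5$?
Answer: $-39984$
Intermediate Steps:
$U{\left(d \right)} = - \frac{5}{d}$
$w{\left(B,k \right)} = 30 + B$ ($w{\left(B,k \right)} = 6 \left(- \frac{5}{-1}\right) + B = 6 \left(\left(-5\right) \left(-1\right)\right) + B = 6 \cdot 5 + B = 30 + B$)
$w{\left(D,2 \right)} \left(-42\right) 34 = \left(30 - 2\right) \left(-42\right) 34 = 28 \left(-42\right) 34 = \left(-1176\right) 34 = -39984$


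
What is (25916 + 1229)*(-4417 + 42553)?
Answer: 1035201720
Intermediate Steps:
(25916 + 1229)*(-4417 + 42553) = 27145*38136 = 1035201720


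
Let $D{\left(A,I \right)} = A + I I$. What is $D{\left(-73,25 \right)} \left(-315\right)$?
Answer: $-173880$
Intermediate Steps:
$D{\left(A,I \right)} = A + I^{2}$
$D{\left(-73,25 \right)} \left(-315\right) = \left(-73 + 25^{2}\right) \left(-315\right) = \left(-73 + 625\right) \left(-315\right) = 552 \left(-315\right) = -173880$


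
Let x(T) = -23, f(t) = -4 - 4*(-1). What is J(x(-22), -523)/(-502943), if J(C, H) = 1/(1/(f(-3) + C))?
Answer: 23/502943 ≈ 4.5731e-5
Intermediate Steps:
f(t) = 0 (f(t) = -4 + 4 = 0)
J(C, H) = C (J(C, H) = 1/(1/(0 + C)) = 1/(1/C) = C)
J(x(-22), -523)/(-502943) = -23/(-502943) = -23*(-1/502943) = 23/502943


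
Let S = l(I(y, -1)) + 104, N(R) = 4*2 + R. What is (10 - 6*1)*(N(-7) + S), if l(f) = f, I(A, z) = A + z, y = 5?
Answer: 436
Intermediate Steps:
N(R) = 8 + R
S = 108 (S = (5 - 1) + 104 = 4 + 104 = 108)
(10 - 6*1)*(N(-7) + S) = (10 - 6*1)*((8 - 7) + 108) = (10 - 6)*(1 + 108) = 4*109 = 436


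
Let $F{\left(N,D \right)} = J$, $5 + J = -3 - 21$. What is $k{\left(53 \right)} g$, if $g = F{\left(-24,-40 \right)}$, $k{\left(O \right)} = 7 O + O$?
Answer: $-12296$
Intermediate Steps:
$J = -29$ ($J = -5 - 24 = -29$)
$F{\left(N,D \right)} = -29$
$k{\left(O \right)} = 8 O$
$g = -29$
$k{\left(53 \right)} g = 8 \cdot 53 \left(-29\right) = 424 \left(-29\right) = -12296$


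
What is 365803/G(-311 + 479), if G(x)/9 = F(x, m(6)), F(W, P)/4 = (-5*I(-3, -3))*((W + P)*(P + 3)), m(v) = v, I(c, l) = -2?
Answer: 365803/563760 ≈ 0.64886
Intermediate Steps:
F(W, P) = 40*(3 + P)*(P + W) (F(W, P) = 4*((-5*(-2))*((W + P)*(P + 3))) = 4*(10*((P + W)*(3 + P))) = 4*(10*((3 + P)*(P + W))) = 4*(10*(3 + P)*(P + W)) = 40*(3 + P)*(P + W))
G(x) = 19440 + 3240*x (G(x) = 9*(40*6² + 120*6 + 120*x + 40*6*x) = 9*(40*36 + 720 + 120*x + 240*x) = 9*(1440 + 720 + 120*x + 240*x) = 9*(2160 + 360*x) = 19440 + 3240*x)
365803/G(-311 + 479) = 365803/(19440 + 3240*(-311 + 479)) = 365803/(19440 + 3240*168) = 365803/(19440 + 544320) = 365803/563760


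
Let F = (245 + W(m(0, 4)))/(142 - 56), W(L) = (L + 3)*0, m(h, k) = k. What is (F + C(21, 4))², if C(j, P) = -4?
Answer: 9801/7396 ≈ 1.3252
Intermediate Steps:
W(L) = 0 (W(L) = (3 + L)*0 = 0)
F = 245/86 (F = (245 + 0)/(142 - 56) = 245/86 ≈ 2.8488)
(F + C(21, 4))² = (245/86 - 4)² = (-99/86)² = 9801/7396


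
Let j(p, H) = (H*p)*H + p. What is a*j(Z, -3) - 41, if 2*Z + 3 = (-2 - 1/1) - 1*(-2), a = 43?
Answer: -901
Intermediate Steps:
Z = -2 (Z = -3/2 + ((-2 - 1/1) - 1*(-2))/2 = -3/2 + ((-2 - 1*1) + 2)/2 = -3/2 + ((-2 - 1) + 2)/2 = -3/2 + (-3 + 2)/2 = -3/2 + (½)*(-1) = -3/2 - ½ = -2)
j(p, H) = p + p*H² (j(p, H) = p*H² + p = p + p*H²)
a*j(Z, -3) - 41 = 43*(-2*(1 + (-3)²)) - 41 = 43*(-2*(1 + 9)) - 41 = 43*(-2*10) - 41 = 43*(-20) - 41 = -860 - 41 = -901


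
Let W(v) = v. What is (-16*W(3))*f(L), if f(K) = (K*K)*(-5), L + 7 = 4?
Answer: 2160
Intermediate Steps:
L = -3 (L = -7 + 4 = -3)
f(K) = -5*K² (f(K) = K²*(-5) = -5*K²)
(-16*W(3))*f(L) = (-16*3)*(-5*(-3)²) = -(-240)*9 = -48*(-45) = 2160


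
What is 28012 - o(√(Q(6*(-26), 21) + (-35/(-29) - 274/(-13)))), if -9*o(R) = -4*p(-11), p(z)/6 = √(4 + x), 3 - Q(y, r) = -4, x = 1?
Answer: 28012 - 8*√5/3 ≈ 28006.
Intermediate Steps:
Q(y, r) = 7 (Q(y, r) = 3 - 1*(-4) = 3 + 4 = 7)
p(z) = 6*√5 (p(z) = 6*√(4 + 1) = 6*√5)
o(R) = 8*√5/3 (o(R) = -(-4)*6*√5/9 = -(-8)*√5/3 = 8*√5/3)
28012 - o(√(Q(6*(-26), 21) + (-35/(-29) - 274/(-13)))) = 28012 - 8*√5/3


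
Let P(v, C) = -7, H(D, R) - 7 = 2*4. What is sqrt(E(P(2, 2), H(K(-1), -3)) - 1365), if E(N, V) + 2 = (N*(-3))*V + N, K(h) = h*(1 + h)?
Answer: I*sqrt(1059) ≈ 32.542*I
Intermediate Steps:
H(D, R) = 15 (H(D, R) = 7 + 2*4 = 7 + 8 = 15)
E(N, V) = -2 + N - 3*N*V (E(N, V) = -2 + ((N*(-3))*V + N) = -2 + ((-3*N)*V + N) = -2 + (-3*N*V + N) = -2 + (N - 3*N*V) = -2 + N - 3*N*V)
sqrt(E(P(2, 2), H(K(-1), -3)) - 1365) = sqrt((-2 - 7 - 3*(-7)*15) - 1365) = sqrt((-2 - 7 + 315) - 1365) = sqrt(306 - 1365) = sqrt(-1059) = I*sqrt(1059)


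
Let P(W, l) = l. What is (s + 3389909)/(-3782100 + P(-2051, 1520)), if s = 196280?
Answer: -3586189/3780580 ≈ -0.94858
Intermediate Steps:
(s + 3389909)/(-3782100 + P(-2051, 1520)) = (196280 + 3389909)/(-3782100 + 1520) = 3586189/(-3780580) = 3586189*(-1/3780580) = -3586189/3780580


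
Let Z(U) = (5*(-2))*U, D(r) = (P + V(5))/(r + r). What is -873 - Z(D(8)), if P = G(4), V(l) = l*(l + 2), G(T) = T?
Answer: -6789/8 ≈ -848.63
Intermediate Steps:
V(l) = l*(2 + l)
P = 4
D(r) = 39/(2*r) (D(r) = (4 + 5*(2 + 5))/(r + r) = (4 + 5*7)/((2*r)) = (4 + 35)*(1/(2*r)) = 39*(1/(2*r)) = 39/(2*r))
Z(U) = -10*U
-873 - Z(D(8)) = -873 - (-10)*(39/2)/8 = -873 - (-10)*(39/2)*(⅛) = -873 - (-10)*39/16 = -873 - 1*(-195/8) = -873 + 195/8 = -6789/8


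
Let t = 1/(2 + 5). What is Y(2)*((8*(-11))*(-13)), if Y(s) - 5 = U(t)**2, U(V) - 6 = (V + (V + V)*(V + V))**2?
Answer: 274397247696/5764801 ≈ 47599.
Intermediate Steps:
t = 1/7 ≈ 0.14286
U(V) = 6 + (V + 4*V**2)**2 (U(V) = 6 + (V + (V + V)*(V + V))**2 = 6 + (V + (2*V)*(2*V))**2 = 6 + (V + 4*V**2)**2)
Y(s) = 239857734/5764801 (Y(s) = 5 + (6 + (1/7)**2*(1 + 4*(1/7))**2)**2 = 5 + (6 + (1 + 4/7)**2/49)**2 = 5 + (6 + (11/7)**2/49)**2 = 5 + (6 + (1/49)*(121/49))**2 = 5 + (6 + 121/2401)**2 = 5 + (14527/2401)**2 = 5 + 211033729/5764801 = 239857734/5764801)
Y(2)*((8*(-11))*(-13)) = 239857734*((8*(-11))*(-13))/5764801 = 239857734*(-88*(-13))/5764801 = (239857734/5764801)*1144 = 274397247696/5764801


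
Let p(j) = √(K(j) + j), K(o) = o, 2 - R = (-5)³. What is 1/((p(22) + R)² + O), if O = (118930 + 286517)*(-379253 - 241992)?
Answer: -125940952671/31722247119358122649130 - 127*√11/15861123559679061324565 ≈ -3.9701e-12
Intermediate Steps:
R = 127 (R = 2 - 1*(-5)³ = 2 - 1*(-125) = 2 + 125 = 127)
p(j) = √2*√j (p(j) = √(j + j) = √(2*j) = √2*√j)
O = -251881921515 (O = 405447*(-621245) = -251881921515)
1/((p(22) + R)² + O) = 1/((√2*√22 + 127)² - 251881921515) = 1/((2*√11 + 127)² - 251881921515) = 1/((127 + 2*√11)² - 251881921515) = 1/(-251881921515 + (127 + 2*√11)²)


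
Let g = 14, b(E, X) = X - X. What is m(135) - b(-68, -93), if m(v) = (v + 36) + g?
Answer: 185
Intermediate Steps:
b(E, X) = 0
m(v) = 50 + v (m(v) = (v + 36) + 14 = (36 + v) + 14 = 50 + v)
m(135) - b(-68, -93) = (50 + 135) - 1*0 = 185 + 0 = 185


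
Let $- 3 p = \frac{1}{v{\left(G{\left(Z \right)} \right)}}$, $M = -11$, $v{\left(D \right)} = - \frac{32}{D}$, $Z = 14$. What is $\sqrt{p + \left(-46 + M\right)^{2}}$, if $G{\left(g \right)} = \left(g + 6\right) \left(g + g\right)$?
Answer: $\frac{\sqrt{117174}}{6} \approx 57.051$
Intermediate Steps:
$G{\left(g \right)} = 2 g \left(6 + g\right)$ ($G{\left(g \right)} = \left(6 + g\right) 2 g = 2 g \left(6 + g\right)$)
$p = \frac{35}{6}$ ($p = - \frac{1}{3 \left(- \frac{32}{2 \cdot 14 \left(6 + 14\right)}\right)} = - \frac{1}{3 \left(- \frac{32}{2 \cdot 14 \cdot 20}\right)} = - \frac{1}{3 \left(- \frac{32}{560}\right)} = - \frac{1}{3 \left(\left(-32\right) \frac{1}{560}\right)} = - \frac{1}{3 \left(- \frac{2}{35}\right)} = \left(- \frac{1}{3}\right) \left(- \frac{35}{2}\right) = \frac{35}{6} \approx 5.8333$)
$\sqrt{p + \left(-46 + M\right)^{2}} = \sqrt{\frac{35}{6} + \left(-46 - 11\right)^{2}} = \sqrt{\frac{35}{6} + \left(-57\right)^{2}} = \sqrt{\frac{35}{6} + 3249} = \sqrt{\frac{19529}{6}} = \frac{\sqrt{117174}}{6}$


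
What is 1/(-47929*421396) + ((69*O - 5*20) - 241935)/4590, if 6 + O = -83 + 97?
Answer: -143448635734693/2726606999340 ≈ -52.611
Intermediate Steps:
O = 8 (O = -6 + (-83 + 97) = -6 + 14 = 8)
1/(-47929*421396) + ((69*O - 5*20) - 241935)/4590 = 1/(-47929*421396) + ((69*8 - 5*20) - 241935)/4590 = -1/47929*1/421396 + ((552 - 100) - 241935)*(1/4590) = -1/20197088884 + (452 - 241935)*(1/4590) = -1/20197088884 - 241483*1/4590 = -1/20197088884 - 241483/4590 = -143448635734693/2726606999340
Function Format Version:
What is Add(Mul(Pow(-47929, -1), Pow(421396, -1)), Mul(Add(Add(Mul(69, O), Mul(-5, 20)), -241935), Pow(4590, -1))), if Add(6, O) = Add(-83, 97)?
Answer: Rational(-143448635734693, 2726606999340) ≈ -52.611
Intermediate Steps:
O = 8 (O = Add(-6, Add(-83, 97)) = Add(-6, 14) = 8)
Add(Mul(Pow(-47929, -1), Pow(421396, -1)), Mul(Add(Add(Mul(69, O), Mul(-5, 20)), -241935), Pow(4590, -1))) = Add(Mul(Pow(-47929, -1), Pow(421396, -1)), Mul(Add(Add(Mul(69, 8), Mul(-5, 20)), -241935), Pow(4590, -1))) = Add(Mul(Rational(-1, 47929), Rational(1, 421396)), Mul(Add(Add(552, -100), -241935), Rational(1, 4590))) = Add(Rational(-1, 20197088884), Mul(Add(452, -241935), Rational(1, 4590))) = Add(Rational(-1, 20197088884), Mul(-241483, Rational(1, 4590))) = Add(Rational(-1, 20197088884), Rational(-241483, 4590)) = Rational(-143448635734693, 2726606999340)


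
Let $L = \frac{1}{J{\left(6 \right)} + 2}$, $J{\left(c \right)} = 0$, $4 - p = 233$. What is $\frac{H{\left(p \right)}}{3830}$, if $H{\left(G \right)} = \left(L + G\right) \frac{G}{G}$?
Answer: $- \frac{457}{7660} \approx -0.059661$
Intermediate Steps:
$p = -229$ ($p = 4 - 233 = -229$)
$L = \frac{1}{2}$ ($L = \frac{1}{0 + 2} = \frac{1}{2} \approx 0.5$)
$H{\left(G \right)} = \frac{1}{2} + G$ ($H{\left(G \right)} = \left(\frac{1}{2} + G\right) \frac{G}{G} = \left(\frac{1}{2} + G\right) 1 = \frac{1}{2} + G$)
$\frac{H{\left(p \right)}}{3830} = \frac{\frac{1}{2} - 229}{3830} = \left(- \frac{457}{2}\right) \frac{1}{3830} = - \frac{457}{7660}$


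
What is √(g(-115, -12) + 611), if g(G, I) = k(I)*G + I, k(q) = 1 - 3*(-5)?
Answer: I*√1241 ≈ 35.228*I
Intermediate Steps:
k(q) = 16 (k(q) = 1 + 15 = 16)
g(G, I) = I + 16*G (g(G, I) = 16*G + I = I + 16*G)
√(g(-115, -12) + 611) = √((-12 + 16*(-115)) + 611) = √((-12 - 1840) + 611) = √(-1852 + 611) = √(-1241) = I*√1241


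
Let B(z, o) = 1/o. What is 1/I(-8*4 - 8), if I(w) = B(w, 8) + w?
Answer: -8/319 ≈ -0.025078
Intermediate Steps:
I(w) = 1/8 + w
1/I(-8*4 - 8) = 1/(1/8 + (-8*4 - 8)) = 1/(1/8 + (-32 - 8)) = 1/(1/8 - 40) = 1/(-319/8) = -8/319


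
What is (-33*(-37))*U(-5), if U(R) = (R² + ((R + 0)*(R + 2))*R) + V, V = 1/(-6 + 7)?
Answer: -59829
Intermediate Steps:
V = 1 (V = 1/1 = 1)
U(R) = 1 + R² + R²*(2 + R) (U(R) = (R² + ((R + 0)*(R + 2))*R) + 1 = (R² + (R*(2 + R))*R) + 1 = (R² + R²*(2 + R)) + 1 = 1 + R² + R²*(2 + R))
(-33*(-37))*U(-5) = (-33*(-37))*(1 + (-5)³ + 3*(-5)²) = 1221*(1 - 125 + 3*25) = 1221*(1 - 125 + 75) = 1221*(-49) = -59829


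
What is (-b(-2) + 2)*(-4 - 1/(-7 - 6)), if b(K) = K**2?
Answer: 102/13 ≈ 7.8462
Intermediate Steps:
(-b(-2) + 2)*(-4 - 1/(-7 - 6)) = (-1*(-2)**2 + 2)*(-4 - 1/(-7 - 6)) = (-1*4 + 2)*(-4 - 1/(-13)) = (-4 + 2)*(-4 - 1*(-1/13)) = -2*(-4 + 1/13) = -2*(-51/13) = 102/13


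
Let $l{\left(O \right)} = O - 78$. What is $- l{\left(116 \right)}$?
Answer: $-38$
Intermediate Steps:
$l{\left(O \right)} = -78 + O$ ($l{\left(O \right)} = O - 78 = -78 + O$)
$- l{\left(116 \right)} = - (-78 + 116) = \left(-1\right) 38 = -38$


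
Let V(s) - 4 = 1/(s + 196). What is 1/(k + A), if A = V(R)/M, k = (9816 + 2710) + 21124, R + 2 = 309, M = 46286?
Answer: 23281858/783434523713 ≈ 2.9718e-5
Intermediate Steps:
R = 307 (R = -2 + 309 = 307)
V(s) = 4 + 1/(196 + s) (V(s) = 4 + 1/(s + 196) = 4 + 1/(196 + s))
k = 33650 (k = 12526 + 21124 = 33650)
A = 2013/23281858 (A = ((785 + 4*307)/(196 + 307))/46286 = ((785 + 1228)/503)*(1/46286) = ((1/503)*2013)*(1/46286) = (2013/503)*(1/46286) = 2013/23281858 ≈ 8.6462e-5)
1/(k + A) = 1/(33650 + 2013/23281858) = 1/(783434523713/23281858) = 23281858/783434523713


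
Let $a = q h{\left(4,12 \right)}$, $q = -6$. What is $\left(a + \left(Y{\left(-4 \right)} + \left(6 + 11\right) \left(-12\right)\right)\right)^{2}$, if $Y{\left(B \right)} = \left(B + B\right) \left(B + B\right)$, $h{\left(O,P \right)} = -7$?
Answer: $9604$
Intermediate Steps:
$Y{\left(B \right)} = 4 B^{2}$ ($Y{\left(B \right)} = 2 B 2 B = 4 B^{2}$)
$a = 42$ ($a = \left(-6\right) \left(-7\right) = 42$)
$\left(a + \left(Y{\left(-4 \right)} + \left(6 + 11\right) \left(-12\right)\right)\right)^{2} = \left(42 + \left(4 \left(-4\right)^{2} + \left(6 + 11\right) \left(-12\right)\right)\right)^{2} = \left(42 + \left(4 \cdot 16 + 17 \left(-12\right)\right)\right)^{2} = \left(42 + \left(64 - 204\right)\right)^{2} = \left(42 - 140\right)^{2} = \left(-98\right)^{2} = 9604$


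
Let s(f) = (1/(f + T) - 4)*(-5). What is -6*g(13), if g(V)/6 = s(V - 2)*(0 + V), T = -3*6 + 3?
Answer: -9945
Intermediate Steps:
T = -15 (T = -18 + 3 = -15)
s(f) = 20 - 5/(-15 + f) (s(f) = (1/(f - 15) - 4)*(-5) = (1/(-15 + f) - 4)*(-5) = (-4 + 1/(-15 + f))*(-5) = 20 - 5/(-15 + f))
g(V) = 30*V*(-69 + 4*V)/(-17 + V) (g(V) = 6*((5*(-61 + 4*(V - 2))/(-15 + (V - 2)))*(0 + V)) = 6*((5*(-61 + 4*(-2 + V))/(-15 + (-2 + V)))*V) = 6*((5*(-61 + (-8 + 4*V))/(-17 + V))*V) = 6*((5*(-69 + 4*V)/(-17 + V))*V) = 6*(5*V*(-69 + 4*V)/(-17 + V)) = 30*V*(-69 + 4*V)/(-17 + V))
-6*g(13) = -180*13*(-69 + 4*13)/(-17 + 13) = -180*13*(-69 + 52)/(-4) = -180*13*(-1)*(-17)/4 = -6*3315/2 = -9945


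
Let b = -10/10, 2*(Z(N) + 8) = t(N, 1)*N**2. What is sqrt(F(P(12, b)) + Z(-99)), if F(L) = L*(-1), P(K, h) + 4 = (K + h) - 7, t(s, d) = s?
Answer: I*sqrt(1940630)/2 ≈ 696.53*I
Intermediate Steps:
Z(N) = -8 + N**3/2 (Z(N) = -8 + (N*N**2)/2 = -8 + N**3/2)
b = -1 (b = -10*1/10 = -1)
P(K, h) = -11 + K + h (P(K, h) = -4 + ((K + h) - 7) = -4 + (-7 + K + h) = -11 + K + h)
F(L) = -L
sqrt(F(P(12, b)) + Z(-99)) = sqrt(-(-11 + 12 - 1) + (-8 + (1/2)*(-99)**3)) = sqrt(-1*0 + (-8 + (1/2)*(-970299))) = sqrt(0 + (-8 - 970299/2)) = sqrt(0 - 970315/2) = sqrt(-970315/2) = I*sqrt(1940630)/2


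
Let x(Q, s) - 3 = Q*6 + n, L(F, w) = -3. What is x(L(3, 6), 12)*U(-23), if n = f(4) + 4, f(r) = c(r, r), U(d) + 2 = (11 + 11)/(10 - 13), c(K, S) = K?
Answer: 196/3 ≈ 65.333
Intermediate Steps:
U(d) = -28/3 (U(d) = -2 + (11 + 11)/(10 - 13) = -2 + 22/(-3) = -2 + 22*(-1/3) = -2 - 22/3 = -28/3)
f(r) = r
n = 8 (n = 4 + 4 = 8)
x(Q, s) = 11 + 6*Q (x(Q, s) = 3 + (Q*6 + 8) = 3 + (6*Q + 8) = 3 + (8 + 6*Q) = 11 + 6*Q)
x(L(3, 6), 12)*U(-23) = (11 + 6*(-3))*(-28/3) = (11 - 18)*(-28/3) = -7*(-28/3) = 196/3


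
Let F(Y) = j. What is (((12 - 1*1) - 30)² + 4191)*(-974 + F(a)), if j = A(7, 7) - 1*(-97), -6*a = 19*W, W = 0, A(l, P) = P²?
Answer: -3769056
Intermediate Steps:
a = 0 (a = -19*0/6 = -⅙*0 = 0)
j = 146 (j = 7² - 1*(-97) = 49 + 97 = 146)
F(Y) = 146
(((12 - 1*1) - 30)² + 4191)*(-974 + F(a)) = (((12 - 1*1) - 30)² + 4191)*(-974 + 146) = (((12 - 1) - 30)² + 4191)*(-828) = ((11 - 30)² + 4191)*(-828) = ((-19)² + 4191)*(-828) = (361 + 4191)*(-828) = 4552*(-828) = -3769056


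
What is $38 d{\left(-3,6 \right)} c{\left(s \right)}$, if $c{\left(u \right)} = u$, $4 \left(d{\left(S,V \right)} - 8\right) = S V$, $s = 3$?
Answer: $399$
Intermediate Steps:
$d{\left(S,V \right)} = 8 + \frac{S V}{4}$
$38 d{\left(-3,6 \right)} c{\left(s \right)} = 38 \left(8 + \frac{1}{4} \left(-3\right) 6\right) 3 = 38 \left(8 - \frac{9}{2}\right) 3 = 38 \cdot \frac{7}{2} \cdot 3 = 133 \cdot 3 = 399$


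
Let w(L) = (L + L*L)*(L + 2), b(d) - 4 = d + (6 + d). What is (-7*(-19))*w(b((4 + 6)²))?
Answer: 1249364760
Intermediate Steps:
b(d) = 10 + 2*d (b(d) = 4 + (d + (6 + d)) = 4 + (6 + 2*d) = 10 + 2*d)
w(L) = (2 + L)*(L + L²) (w(L) = (L + L²)*(2 + L) = (2 + L)*(L + L²))
(-7*(-19))*w(b((4 + 6)²)) = (-7*(-19))*((10 + 2*(4 + 6)²)*(2 + (10 + 2*(4 + 6)²)² + 3*(10 + 2*(4 + 6)²))) = 133*((10 + 2*10²)*(2 + (10 + 2*10²)² + 3*(10 + 2*10²))) = 133*((10 + 2*100)*(2 + (10 + 2*100)² + 3*(10 + 2*100))) = 133*((10 + 200)*(2 + (10 + 200)² + 3*(10 + 200))) = 133*(210*(2 + 210² + 3*210)) = 133*(210*(2 + 44100 + 630)) = 133*(210*44732) = 133*9393720 = 1249364760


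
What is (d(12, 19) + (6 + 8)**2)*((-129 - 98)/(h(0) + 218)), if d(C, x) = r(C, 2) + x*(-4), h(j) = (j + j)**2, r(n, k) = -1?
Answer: -27013/218 ≈ -123.91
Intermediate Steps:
h(j) = 4*j**2 (h(j) = (2*j)**2 = 4*j**2)
d(C, x) = -1 - 4*x (d(C, x) = -1 + x*(-4) = -1 - 4*x)
(d(12, 19) + (6 + 8)**2)*((-129 - 98)/(h(0) + 218)) = ((-1 - 4*19) + (6 + 8)**2)*((-129 - 98)/(4*0**2 + 218)) = ((-1 - 76) + 14**2)*(-227/(4*0 + 218)) = (-77 + 196)*(-227/(0 + 218)) = 119*(-227/218) = -27013/218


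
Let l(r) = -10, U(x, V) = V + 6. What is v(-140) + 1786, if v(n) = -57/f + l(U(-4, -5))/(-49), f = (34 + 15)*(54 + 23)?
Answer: 6739291/3773 ≈ 1786.2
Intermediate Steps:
U(x, V) = 6 + V
f = 3773 (f = 49*77 = 3773)
v(n) = 713/3773 (v(n) = -57/3773 - 10/(-49) = -57*1/3773 - 10*(-1/49) = -57/3773 + 10/49 = 713/3773)
v(-140) + 1786 = 713/3773 + 1786 = 6739291/3773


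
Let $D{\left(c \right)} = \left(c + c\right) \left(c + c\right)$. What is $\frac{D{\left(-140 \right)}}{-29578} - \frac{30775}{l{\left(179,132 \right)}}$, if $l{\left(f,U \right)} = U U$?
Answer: $- \frac{1138152275}{257683536} \approx -4.4169$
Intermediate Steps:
$l{\left(f,U \right)} = U^{2}$
$D{\left(c \right)} = 4 c^{2}$ ($D{\left(c \right)} = 2 c 2 c = 4 c^{2}$)
$\frac{D{\left(-140 \right)}}{-29578} - \frac{30775}{l{\left(179,132 \right)}} = \frac{4 \left(-140\right)^{2}}{-29578} - \frac{30775}{132^{2}} = 4 \cdot 19600 \left(- \frac{1}{29578}\right) - \frac{30775}{17424} = 78400 \left(- \frac{1}{29578}\right) - \frac{30775}{17424} = - \frac{39200}{14789} - \frac{30775}{17424} = - \frac{1138152275}{257683536}$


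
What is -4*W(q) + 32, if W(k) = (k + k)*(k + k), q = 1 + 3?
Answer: -224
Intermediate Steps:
q = 4
W(k) = 4*k² (W(k) = (2*k)*(2*k) = 4*k²)
-4*W(q) + 32 = -16*4² + 32 = -16*16 + 32 = -4*64 + 32 = -256 + 32 = -224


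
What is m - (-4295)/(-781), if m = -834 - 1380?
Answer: -1733429/781 ≈ -2219.5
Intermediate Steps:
m = -2214
m - (-4295)/(-781) = -2214 - (-4295)/(-781) = -2214 - (-4295)*(-1)/781 = -2214 - 1*4295/781 = -2214 - 4295/781 = -1733429/781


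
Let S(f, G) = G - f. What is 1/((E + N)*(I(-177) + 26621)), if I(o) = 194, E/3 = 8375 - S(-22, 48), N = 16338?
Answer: 1/1106199195 ≈ 9.0400e-10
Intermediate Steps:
E = 24915 (E = 3*(8375 - (48 - 1*(-22))) = 3*(8375 - (48 + 22)) = 3*(8375 - 1*70) = 3*(8375 - 70) = 3*8305 = 24915)
1/((E + N)*(I(-177) + 26621)) = 1/((24915 + 16338)*(194 + 26621)) = 1/(41253*26815) = 1/1106199195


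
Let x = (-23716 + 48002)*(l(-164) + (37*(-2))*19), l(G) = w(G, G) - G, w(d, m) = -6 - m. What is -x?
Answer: 26326024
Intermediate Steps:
l(G) = -6 - 2*G (l(G) = (-6 - G) - G = -6 - 2*G)
x = -26326024 (x = (-23716 + 48002)*((-6 - 2*(-164)) + (37*(-2))*19) = 24286*((-6 + 328) - 74*19) = 24286*(322 - 1406) = 24286*(-1084) = -26326024)
-x = -1*(-26326024) = 26326024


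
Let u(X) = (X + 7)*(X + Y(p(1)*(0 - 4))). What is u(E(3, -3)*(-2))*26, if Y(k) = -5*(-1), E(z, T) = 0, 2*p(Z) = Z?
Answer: 910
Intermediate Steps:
p(Z) = Z/2
Y(k) = 5
u(X) = (5 + X)*(7 + X) (u(X) = (X + 7)*(X + 5) = (7 + X)*(5 + X) = (5 + X)*(7 + X))
u(E(3, -3)*(-2))*26 = (35 + (0*(-2))² + 12*(0*(-2)))*26 = (35 + 0² + 12*0)*26 = (35 + 0 + 0)*26 = 35*26 = 910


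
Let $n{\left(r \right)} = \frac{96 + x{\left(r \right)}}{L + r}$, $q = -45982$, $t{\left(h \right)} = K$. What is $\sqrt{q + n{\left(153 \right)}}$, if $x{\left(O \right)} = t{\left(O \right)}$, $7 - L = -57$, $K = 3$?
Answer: $\frac{i \sqrt{2165224915}}{217} \approx 214.43 i$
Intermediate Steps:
$L = 64$ ($L = 7 - -57 = 7 + 57 = 64$)
$t{\left(h \right)} = 3$
$x{\left(O \right)} = 3$
$n{\left(r \right)} = \frac{99}{64 + r}$ ($n{\left(r \right)} = \frac{96 + 3}{64 + r} = \frac{99}{64 + r}$)
$\sqrt{q + n{\left(153 \right)}} = \sqrt{-45982 + \frac{99}{64 + 153}} = \sqrt{-45982 + \frac{99}{217}} = \sqrt{- \frac{9977995}{217}} = \frac{i \sqrt{2165224915}}{217}$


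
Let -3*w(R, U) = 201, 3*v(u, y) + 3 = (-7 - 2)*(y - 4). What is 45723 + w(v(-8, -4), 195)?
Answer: 45656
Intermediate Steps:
v(u, y) = 11 - 3*y (v(u, y) = -1 + ((-7 - 2)*(y - 4))/3 = -1 + (-9*(-4 + y))/3 = -1 + (36 - 9*y)/3 = -1 + (12 - 3*y) = 11 - 3*y)
w(R, U) = -67 (w(R, U) = -1/3*201 = -67)
45723 + w(v(-8, -4), 195) = 45723 - 67 = 45656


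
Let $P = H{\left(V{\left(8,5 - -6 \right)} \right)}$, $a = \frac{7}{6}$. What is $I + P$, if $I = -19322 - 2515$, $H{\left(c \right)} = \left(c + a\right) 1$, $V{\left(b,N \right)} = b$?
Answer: $- \frac{130967}{6} \approx -21828.0$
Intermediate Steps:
$a = \frac{7}{6}$ ($a = 7 \cdot \frac{1}{6} = \frac{7}{6} \approx 1.1667$)
$H{\left(c \right)} = \frac{7}{6} + c$ ($H{\left(c \right)} = \left(c + \frac{7}{6}\right) 1 = \left(\frac{7}{6} + c\right) 1 = \frac{7}{6} + c$)
$P = \frac{55}{6}$ ($P = \frac{7}{6} + 8 = \frac{55}{6} \approx 9.1667$)
$I = -21837$ ($I = -19322 - 2515 = -21837$)
$I + P = -21837 + \frac{55}{6} = - \frac{130967}{6}$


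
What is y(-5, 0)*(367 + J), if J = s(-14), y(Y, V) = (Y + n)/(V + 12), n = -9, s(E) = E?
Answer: -2471/6 ≈ -411.83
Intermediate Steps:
y(Y, V) = (-9 + Y)/(12 + V) (y(Y, V) = (Y - 9)/(V + 12) = (-9 + Y)/(12 + V))
J = -14
y(-5, 0)*(367 + J) = ((-9 - 5)/(12 + 0))*(367 - 14) = (-14/12)*353 = ((1/12)*(-14))*353 = -7/6*353 = -2471/6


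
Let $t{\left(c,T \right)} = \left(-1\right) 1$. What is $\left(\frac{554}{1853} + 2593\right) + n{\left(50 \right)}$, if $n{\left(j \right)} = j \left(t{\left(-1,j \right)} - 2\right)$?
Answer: $\frac{4527433}{1853} \approx 2443.3$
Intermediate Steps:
$t{\left(c,T \right)} = -1$
$n{\left(j \right)} = - 3 j$ ($n{\left(j \right)} = j \left(-1 - 2\right) = j \left(-3\right) = - 3 j$)
$\left(\frac{554}{1853} + 2593\right) + n{\left(50 \right)} = \left(\frac{554}{1853} + 2593\right) - 150 = \frac{4805383}{1853} - 150 = \frac{4527433}{1853}$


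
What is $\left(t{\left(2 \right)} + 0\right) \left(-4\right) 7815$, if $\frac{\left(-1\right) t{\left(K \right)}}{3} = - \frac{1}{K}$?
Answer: $-46890$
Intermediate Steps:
$t{\left(K \right)} = \frac{3}{K}$ ($t{\left(K \right)} = - 3 \left(- \frac{1}{K}\right) = \frac{3}{K}$)
$\left(t{\left(2 \right)} + 0\right) \left(-4\right) 7815 = \left(\frac{3}{2} + 0\right) \left(-4\right) 7815 = \frac{3}{2} \left(-4\right) 7815 = \left(-6\right) 7815 = -46890$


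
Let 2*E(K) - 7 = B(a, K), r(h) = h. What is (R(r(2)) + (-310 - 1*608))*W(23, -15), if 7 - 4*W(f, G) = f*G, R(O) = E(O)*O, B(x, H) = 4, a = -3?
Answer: -79816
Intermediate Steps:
E(K) = 11/2 (E(K) = 7/2 + (½)*4 = 7/2 + 2 = 11/2)
R(O) = 11*O/2
W(f, G) = 7/4 - G*f/4 (W(f, G) = 7/4 - f*G/4 = 7/4 - G*f/4)
(R(r(2)) + (-310 - 1*608))*W(23, -15) = ((11/2)*2 + (-310 - 1*608))*(7/4 - ¼*(-15)*23) = (11 + (-310 - 608))*(7/4 + 345/4) = (11 - 918)*88 = -907*88 = -79816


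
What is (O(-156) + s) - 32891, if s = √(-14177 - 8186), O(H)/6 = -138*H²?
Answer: -20183099 + I*√22363 ≈ -2.0183e+7 + 149.54*I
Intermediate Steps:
O(H) = -828*H² (O(H) = 6*(-138*H²) = -828*H²)
s = I*√22363 (s = √(-22363) = I*√22363 ≈ 149.54*I)
(O(-156) + s) - 32891 = (-828*(-156)² + I*√22363) - 32891 = (-828*24336 + I*√22363) - 32891 = (-20150208 + I*√22363) - 32891 = -20183099 + I*√22363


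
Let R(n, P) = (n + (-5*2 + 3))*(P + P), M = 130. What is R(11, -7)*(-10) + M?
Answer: 690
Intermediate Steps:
R(n, P) = 2*P*(-7 + n) (R(n, P) = (n + (-10 + 3))*(2*P) = (n - 7)*(2*P) = (-7 + n)*(2*P) = 2*P*(-7 + n))
R(11, -7)*(-10) + M = (2*(-7)*(-7 + 11))*(-10) + 130 = (2*(-7)*4)*(-10) + 130 = -56*(-10) + 130 = 560 + 130 = 690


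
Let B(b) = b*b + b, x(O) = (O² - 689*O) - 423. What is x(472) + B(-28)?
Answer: -102091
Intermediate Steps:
x(O) = -423 + O² - 689*O
B(b) = b + b² (B(b) = b² + b = b + b²)
x(472) + B(-28) = (-423 + 472² - 689*472) - 28*(1 - 28) = (-423 + 222784 - 325208) - 28*(-27) = -102847 + 756 = -102091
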